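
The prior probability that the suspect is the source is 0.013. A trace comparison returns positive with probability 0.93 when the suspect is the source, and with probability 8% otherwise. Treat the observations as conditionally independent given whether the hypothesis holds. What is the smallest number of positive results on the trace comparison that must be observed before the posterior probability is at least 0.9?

3

Prior odds = 0.013/0.987 = 13/987.
Likelihood ratio of a positive result = 0.93/0.08 = 11.625.
Target odds: 0.9 ÷ 0.1 = 9.
Require 11.625ⁿ ≥ 9 ÷ (13/987) = 8883/13.
11.625² = 135.140625 falls short of 8883/13 but 11.625³ = 804357/512 reaches it, so n = 3.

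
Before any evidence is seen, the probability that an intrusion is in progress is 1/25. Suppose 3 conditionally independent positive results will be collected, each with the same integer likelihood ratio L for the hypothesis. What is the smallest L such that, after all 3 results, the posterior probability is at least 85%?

6

Prior odds = 0.04/0.96 = 1/24.
Target odds = 0.85/0.15 = 17/3.
Need L³ ≥ 17/3 ÷ (1/24) = 136.
5³ = 125 < 136 ≤ 216 = 6³, so L = 6.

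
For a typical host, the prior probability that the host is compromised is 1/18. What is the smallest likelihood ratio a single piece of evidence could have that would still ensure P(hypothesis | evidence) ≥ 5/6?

85

Prior odds = (1/18)/(17/18) = 1/17.
Target odds = (5/6)/(1/6) = 5.
Required Bayes factor = 5 ÷ (1/17) = 85.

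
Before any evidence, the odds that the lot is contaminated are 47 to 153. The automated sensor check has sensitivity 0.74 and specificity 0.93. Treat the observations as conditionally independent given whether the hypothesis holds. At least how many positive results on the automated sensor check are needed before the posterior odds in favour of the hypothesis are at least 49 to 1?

3

Prior odds = 47/153.
False-positive rate = 1 − 0.93 = 0.07; likelihood ratio of a positive = 0.74/0.07 = 74/7.
Target odds = 49.
Require (74/7)ⁿ ≥ 49 ÷ (47/153) = 7497/47.
(74/7)² = 5476/49 falls short of 7497/47 but (74/7)³ = 405224/343 reaches it, so n = 3.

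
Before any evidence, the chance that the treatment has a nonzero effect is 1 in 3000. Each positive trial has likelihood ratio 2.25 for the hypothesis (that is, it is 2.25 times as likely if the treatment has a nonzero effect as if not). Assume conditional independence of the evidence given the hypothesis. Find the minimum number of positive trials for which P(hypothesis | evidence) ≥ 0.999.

19

Prior odds: (1/3000) ÷ (2999/3000) = 1/2999.
Likelihood ratio per positive trial = 2.25.
Target posterior odds = 0.999/0.001 = 999.
Require 2.25ⁿ ≥ 999 ÷ (1/2999) = 2996001.
2.25¹⁸ ≈2.18416e+06 falls short of 2996001 but 2.25¹⁹ ≈4.91437e+06 reaches it, so n = 19.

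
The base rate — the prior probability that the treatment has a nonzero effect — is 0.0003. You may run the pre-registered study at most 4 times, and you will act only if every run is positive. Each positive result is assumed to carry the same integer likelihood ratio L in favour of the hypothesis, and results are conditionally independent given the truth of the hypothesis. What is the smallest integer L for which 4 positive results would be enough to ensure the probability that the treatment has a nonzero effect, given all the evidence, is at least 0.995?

29

Prior odds = 0.0003/0.9997 = 3/9997.
Target odds = 0.995/0.005 = 199.
Need L⁴ ≥ 199 ÷ (3/9997) = 1989403/3.
28⁴ = 614656 < 1989403/3 ≤ 707281 = 29⁴, so L = 29.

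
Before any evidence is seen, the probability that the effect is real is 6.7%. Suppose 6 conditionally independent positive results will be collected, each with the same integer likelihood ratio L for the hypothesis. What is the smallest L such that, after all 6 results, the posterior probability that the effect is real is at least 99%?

4

Prior odds = 0.067/0.933 = 67/933.
Target odds = 0.99/0.01 = 99.
Need L⁶ ≥ 99 ÷ (67/933) = 92367/67.
3⁶ = 729 < 92367/67 ≤ 4096 = 4⁶, so L = 4.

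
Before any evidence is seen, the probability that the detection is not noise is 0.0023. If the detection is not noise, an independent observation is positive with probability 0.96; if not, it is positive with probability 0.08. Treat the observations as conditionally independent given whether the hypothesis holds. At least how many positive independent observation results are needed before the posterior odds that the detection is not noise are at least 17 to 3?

4

Prior odds: 0.0023 ÷ 0.9977 = 23/9977.
Likelihood ratio of a positive = 0.96/0.08 = 12.
Target odds = 17/3.
Require 12ⁿ ≥ 17/3 ÷ (23/9977) = 169609/69.
12³ = 1728 falls short of 169609/69 but 12⁴ = 20736 reaches it, so n = 4.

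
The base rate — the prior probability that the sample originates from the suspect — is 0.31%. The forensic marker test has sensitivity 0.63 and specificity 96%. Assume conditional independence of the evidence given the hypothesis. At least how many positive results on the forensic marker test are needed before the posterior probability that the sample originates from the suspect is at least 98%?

Prior odds: 0.0031 ÷ 0.9969 = 31/9969.
False-positive rate = 1 − 0.96 = 0.04; likelihood ratio of a positive = 0.63/0.04 = 15.75.
Target posterior odds = 0.98/0.02 = 49.
Require 15.75ⁿ ≥ 49 ÷ (31/9969) = 488481/31.
15.75³ = 3906.984375 falls short of 488481/31 but 15.75⁴ = 15752961/256 reaches it, so n = 4.

4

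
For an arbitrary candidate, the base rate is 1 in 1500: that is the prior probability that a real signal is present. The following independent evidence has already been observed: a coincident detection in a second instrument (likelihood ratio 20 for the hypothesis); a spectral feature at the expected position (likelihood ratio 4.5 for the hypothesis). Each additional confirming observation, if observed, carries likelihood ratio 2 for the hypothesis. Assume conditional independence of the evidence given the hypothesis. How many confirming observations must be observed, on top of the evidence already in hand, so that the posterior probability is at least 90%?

8

Prior odds = (1/1500)/(1499/1500) = 1/1499.
Combined Bayes factor of the evidence already in hand = 20 × 4.5 = 90.
Odds after that evidence = (1/1499) × 90 = 90/1499.
Target odds = 0.9/0.1 = 9.
Need 2ⁿ ≥ 9 ÷ (90/1499) = 149.9.
2⁷ = 128 falls short of 149.9 but 2⁸ = 256 reaches it, so n = 8.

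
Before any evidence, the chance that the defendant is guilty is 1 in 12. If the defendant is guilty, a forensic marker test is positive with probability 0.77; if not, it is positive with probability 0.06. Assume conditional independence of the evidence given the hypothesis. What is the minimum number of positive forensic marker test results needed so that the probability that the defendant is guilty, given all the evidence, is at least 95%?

3

Prior odds: (1/12) ÷ (11/12) = 1/11.
Likelihood ratio of a positive = 0.77/0.06 = 77/6.
Target odds: 0.95 ÷ 0.05 = 19.
Require (77/6)ⁿ ≥ 19 ÷ (1/11) = 209.
(77/6)² = 5929/36 falls short of 209 but (77/6)³ = 456533/216 reaches it, so n = 3.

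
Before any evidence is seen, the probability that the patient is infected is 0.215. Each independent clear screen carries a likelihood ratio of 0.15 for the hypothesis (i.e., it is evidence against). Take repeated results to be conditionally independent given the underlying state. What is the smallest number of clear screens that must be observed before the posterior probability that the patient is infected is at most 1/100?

2

Prior odds = 0.215/0.785 = 43/157.
Likelihood ratio per clear screen = 0.15.
Target posterior odds = 0.01/0.99 = 1/99.
Need (43/157) × 0.15ⁿ ≤ 1/99, i.e. 0.15ⁿ ≤ 157/4257.
0.15¹ = 0.15 is still above 157/4257 but 0.15² = 0.0225 is at or below it, so n = 2.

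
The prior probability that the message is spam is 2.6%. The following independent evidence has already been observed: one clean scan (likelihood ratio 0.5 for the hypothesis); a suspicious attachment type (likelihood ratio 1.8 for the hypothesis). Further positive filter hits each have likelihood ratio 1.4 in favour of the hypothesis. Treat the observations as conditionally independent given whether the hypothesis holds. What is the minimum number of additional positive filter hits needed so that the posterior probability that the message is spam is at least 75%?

15

Prior odds = 0.026/0.974 = 13/487.
Combined Bayes factor of the evidence already in hand = 0.5 × 1.8 = 0.9.
Odds after that evidence = (13/487) × 0.9 = 117/4870.
Target odds = 0.75/0.25 = 3.
Need 1.4ⁿ ≥ 3 ÷ (117/4870) = 4870/39.
1.4¹⁴ ≈111.12 falls short of 4870/39 but 1.4¹⁵ ≈155.568 reaches it, so n = 15.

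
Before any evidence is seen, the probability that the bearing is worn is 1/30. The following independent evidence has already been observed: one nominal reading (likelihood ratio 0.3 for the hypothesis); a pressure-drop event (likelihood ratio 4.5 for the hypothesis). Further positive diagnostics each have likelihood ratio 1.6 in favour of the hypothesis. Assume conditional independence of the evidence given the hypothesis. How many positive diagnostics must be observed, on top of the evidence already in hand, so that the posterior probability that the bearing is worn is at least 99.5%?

Prior odds = (1/30)/(29/30) = 1/29.
Combined Bayes factor of the evidence already in hand = 0.3 × 4.5 = 1.35.
Odds after that evidence = (1/29) × 1.35 = 27/580.
Target odds = 0.995/0.005 = 199.
Need 1.6ⁿ ≥ 199 ÷ (27/580) = 115420/27.
1.6¹⁷ ≈2951.48 falls short of 115420/27 but 1.6¹⁸ ≈4722.37 reaches it, so n = 18.

18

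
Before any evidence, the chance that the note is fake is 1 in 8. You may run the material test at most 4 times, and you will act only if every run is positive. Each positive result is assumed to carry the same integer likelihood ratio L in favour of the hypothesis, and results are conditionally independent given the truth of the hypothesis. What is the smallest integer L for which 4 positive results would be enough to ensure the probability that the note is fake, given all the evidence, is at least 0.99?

6

Prior odds = 0.125/0.875 = 1/7.
Target odds = 0.99/0.01 = 99.
Need L⁴ ≥ 99 ÷ (1/7) = 693.
5⁴ = 625 < 693 ≤ 1296 = 6⁴, so L = 6.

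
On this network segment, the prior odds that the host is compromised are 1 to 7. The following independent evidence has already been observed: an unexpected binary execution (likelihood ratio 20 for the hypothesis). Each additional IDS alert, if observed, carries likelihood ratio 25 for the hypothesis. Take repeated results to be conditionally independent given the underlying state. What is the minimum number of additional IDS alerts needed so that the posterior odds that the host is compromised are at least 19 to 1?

Prior odds = 1/7.
Bayes factor of the evidence already in hand = 20.
Odds after that evidence = (1/7) × 20 = 20/7.
Target odds = 19.
Need 25ⁿ ≥ 19 ÷ (20/7) = 6.65.
25¹ = 25, which meets the required 6.65; so n = 1.

1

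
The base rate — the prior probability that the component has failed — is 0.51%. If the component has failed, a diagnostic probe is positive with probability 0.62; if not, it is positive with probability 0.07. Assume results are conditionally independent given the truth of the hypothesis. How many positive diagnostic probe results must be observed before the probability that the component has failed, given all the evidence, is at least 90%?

4

Prior odds = 0.0051/0.9949 = 51/9949.
Likelihood ratio of a positive = 0.62/0.07 = 62/7.
Target odds: 0.9 ÷ 0.1 = 9.
Require (62/7)ⁿ ≥ 9 ÷ (51/9949) = 29847/17.
(62/7)³ = 238328/343 falls short of 29847/17 but (62/7)⁴ = 14776336/2401 reaches it, so n = 4.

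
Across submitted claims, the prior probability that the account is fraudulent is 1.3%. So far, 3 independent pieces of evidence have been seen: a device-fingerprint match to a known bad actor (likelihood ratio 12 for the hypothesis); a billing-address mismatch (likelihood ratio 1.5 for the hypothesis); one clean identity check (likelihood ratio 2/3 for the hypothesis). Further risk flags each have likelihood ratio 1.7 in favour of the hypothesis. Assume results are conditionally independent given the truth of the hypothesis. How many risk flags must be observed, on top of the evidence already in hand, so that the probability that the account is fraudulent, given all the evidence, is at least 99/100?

13

Prior odds = 0.013/0.987 = 13/987.
Combined Bayes factor of the evidence already in hand = 12 × 1.5 × (2/3) = 12.
Odds after that evidence = (13/987) × 12 = 52/329.
Target odds = 0.99/0.01 = 99.
Need 1.7ⁿ ≥ 99 ÷ (52/329) = 32571/52.
1.7¹² ≈582.622 falls short of 32571/52 but 1.7¹³ ≈990.458 reaches it, so n = 13.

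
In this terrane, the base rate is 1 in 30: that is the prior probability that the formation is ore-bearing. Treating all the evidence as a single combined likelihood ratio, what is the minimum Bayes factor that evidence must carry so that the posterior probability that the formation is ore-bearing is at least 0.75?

Prior odds = (1/30)/(29/30) = 1/29.
Target odds = 0.75/0.25 = 3.
Required Bayes factor = 3 ÷ (1/29) = 87.

87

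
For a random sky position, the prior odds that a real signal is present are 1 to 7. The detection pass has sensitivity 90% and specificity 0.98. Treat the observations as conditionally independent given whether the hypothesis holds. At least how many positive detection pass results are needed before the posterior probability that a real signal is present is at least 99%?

Prior odds = 1/7.
False-positive rate = 1 − 0.98 = 0.02; likelihood ratio of a positive = 0.9/0.02 = 45.
Target odds: 0.99 ÷ 0.01 = 99.
Need (1/7) × 45ⁿ ≥ 99, i.e. 45ⁿ ≥ 693.
45¹ = 45 falls short of 693 but 45² = 2025 reaches it, so n = 2.

2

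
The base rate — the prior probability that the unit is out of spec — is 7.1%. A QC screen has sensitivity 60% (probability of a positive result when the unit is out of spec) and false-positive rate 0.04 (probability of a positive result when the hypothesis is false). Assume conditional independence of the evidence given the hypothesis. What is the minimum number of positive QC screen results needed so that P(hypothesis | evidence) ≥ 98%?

Prior odds = 0.071/0.929 = 71/929.
Likelihood ratio of a positive result = 0.6/0.04 = 15.
Target posterior odds = 0.98/0.02 = 49.
Require 15ⁿ ≥ 49 ÷ (71/929) = 45521/71.
15² = 225 falls short of 45521/71 but 15³ = 3375 reaches it, so n = 3.

3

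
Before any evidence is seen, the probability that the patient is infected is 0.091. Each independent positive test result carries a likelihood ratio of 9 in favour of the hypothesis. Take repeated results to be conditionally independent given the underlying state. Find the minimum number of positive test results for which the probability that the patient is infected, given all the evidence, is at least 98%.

3

Prior odds: 0.091 ÷ 0.909 = 91/909.
Likelihood ratio per positive test result = 9.
Target posterior odds = 0.98/0.02 = 49.
Require 9ⁿ ≥ 49 ÷ (91/909) = 6363/13.
9² = 81 falls short of 6363/13 but 9³ = 729 reaches it, so n = 3.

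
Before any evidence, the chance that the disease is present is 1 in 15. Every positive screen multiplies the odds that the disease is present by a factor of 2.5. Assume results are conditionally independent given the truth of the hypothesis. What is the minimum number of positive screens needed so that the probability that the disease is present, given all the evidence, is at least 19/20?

Prior odds: (1/15) ÷ (14/15) = 1/14.
Likelihood ratio per positive screen = 2.5.
Target posterior odds = 0.95/0.05 = 19.
Need (1/14) × 2.5ⁿ ≥ 19, i.e. 2.5ⁿ ≥ 266.
2.5⁶ = 244.140625 falls short of 266 but 2.5⁷ = 610.3515625 reaches it, so n = 7.

7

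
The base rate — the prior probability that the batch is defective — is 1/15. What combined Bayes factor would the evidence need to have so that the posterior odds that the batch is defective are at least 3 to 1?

42

Prior odds = (1/15)/(14/15) = 1/14.
Target odds = 3.
Required Bayes factor = 3 ÷ (1/14) = 42.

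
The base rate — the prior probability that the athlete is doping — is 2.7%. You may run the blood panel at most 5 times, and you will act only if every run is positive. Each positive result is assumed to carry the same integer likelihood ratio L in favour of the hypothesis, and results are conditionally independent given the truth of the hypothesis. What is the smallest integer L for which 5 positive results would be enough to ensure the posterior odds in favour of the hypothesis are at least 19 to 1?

Prior odds = 0.027/0.973 = 27/973.
Target odds = 19.
Need L⁵ ≥ 19 ÷ (27/973) = 18487/27.
3⁵ = 243 < 18487/27 ≤ 1024 = 4⁵, so L = 4.

4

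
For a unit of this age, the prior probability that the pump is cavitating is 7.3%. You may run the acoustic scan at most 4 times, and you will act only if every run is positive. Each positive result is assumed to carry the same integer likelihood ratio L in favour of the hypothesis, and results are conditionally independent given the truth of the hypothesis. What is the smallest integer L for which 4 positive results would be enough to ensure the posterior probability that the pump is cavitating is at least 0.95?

Prior odds = 0.073/0.927 = 73/927.
Target odds = 0.95/0.05 = 19.
Need L⁴ ≥ 19 ÷ (73/927) = 17613/73.
3⁴ = 81 < 17613/73 ≤ 256 = 4⁴, so L = 4.

4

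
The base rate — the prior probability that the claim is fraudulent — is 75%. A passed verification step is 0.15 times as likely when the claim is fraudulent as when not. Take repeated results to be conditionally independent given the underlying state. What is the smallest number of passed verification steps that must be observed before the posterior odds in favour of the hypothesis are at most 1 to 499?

Prior odds = 0.75/0.25 = 3.
Likelihood ratio per passed verification step = 0.15.
Target odds = 1/499.
Require 0.15ⁿ ≤ 1/499 ÷ 3 = 1/1497.
0.15³ = 0.003375 is still above 1/1497 but 0.15⁴ = 81/160000 is at or below it, so n = 4.

4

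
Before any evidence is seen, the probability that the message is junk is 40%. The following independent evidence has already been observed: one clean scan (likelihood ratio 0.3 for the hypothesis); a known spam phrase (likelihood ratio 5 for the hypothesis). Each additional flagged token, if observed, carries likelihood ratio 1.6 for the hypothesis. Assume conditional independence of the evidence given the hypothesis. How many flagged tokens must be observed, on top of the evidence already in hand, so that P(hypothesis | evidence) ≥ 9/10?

5

Prior odds = 0.4/0.6 = 2/3.
Combined Bayes factor of the evidence already in hand = 0.3 × 5 = 1.5.
Odds after that evidence = (2/3) × 1.5 = 1.
Target odds = 0.9/0.1 = 9.
Need 1.6ⁿ ≥ 9 ÷ 1 = 9.
1.6⁴ = 6.5536 falls short of 9 but 1.6⁵ = 10.48576 reaches it, so n = 5.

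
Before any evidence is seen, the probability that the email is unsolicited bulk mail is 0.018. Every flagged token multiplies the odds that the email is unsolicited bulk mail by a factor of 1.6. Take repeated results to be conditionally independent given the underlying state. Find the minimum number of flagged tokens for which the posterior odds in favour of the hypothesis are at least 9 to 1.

14

Prior odds = 0.018/0.982 = 9/491.
Likelihood ratio per flagged token = 1.6.
Target odds = 9.
Need (9/491) × 1.6ⁿ ≥ 9, i.e. 1.6ⁿ ≥ 491.
1.6¹³ ≈450.36 falls short of 491 but 1.6¹⁴ ≈720.576 reaches it, so n = 14.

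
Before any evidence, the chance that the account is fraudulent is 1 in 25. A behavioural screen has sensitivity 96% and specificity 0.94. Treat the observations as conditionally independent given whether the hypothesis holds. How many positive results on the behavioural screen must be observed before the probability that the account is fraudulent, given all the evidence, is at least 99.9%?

4

Prior odds: 0.04 ÷ 0.96 = 1/24.
False-positive rate = 1 − 0.94 = 0.06; likelihood ratio of a positive = 0.96/0.06 = 16.
Target odds: 0.999 ÷ 0.001 = 999.
Require 16ⁿ ≥ 999 ÷ (1/24) = 23976.
16³ = 4096 falls short of 23976 but 16⁴ = 65536 reaches it, so n = 4.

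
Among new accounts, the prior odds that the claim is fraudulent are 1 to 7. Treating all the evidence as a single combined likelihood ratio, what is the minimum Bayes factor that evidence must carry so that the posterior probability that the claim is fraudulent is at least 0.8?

28

Prior odds = 1/7.
Target odds = 0.8/0.2 = 4.
Required Bayes factor = 4 ÷ (1/7) = 28.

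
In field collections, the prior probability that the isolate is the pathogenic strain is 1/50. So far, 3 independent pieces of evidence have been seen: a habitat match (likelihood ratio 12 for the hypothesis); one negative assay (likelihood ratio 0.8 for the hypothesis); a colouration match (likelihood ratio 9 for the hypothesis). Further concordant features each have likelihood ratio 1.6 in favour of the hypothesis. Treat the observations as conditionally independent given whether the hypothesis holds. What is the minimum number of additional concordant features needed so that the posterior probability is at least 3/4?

2

Prior odds = 0.02/0.98 = 1/49.
Combined Bayes factor of the evidence already in hand = 12 × 0.8 × 9 = 86.4.
Odds after that evidence = (1/49) × 86.4 = 432/245.
Target odds = 0.75/0.25 = 3.
Need 1.6ⁿ ≥ 3 ÷ (432/245) = 245/144.
1.6¹ = 1.6 falls short of 245/144 but 1.6² = 2.56 reaches it, so n = 2.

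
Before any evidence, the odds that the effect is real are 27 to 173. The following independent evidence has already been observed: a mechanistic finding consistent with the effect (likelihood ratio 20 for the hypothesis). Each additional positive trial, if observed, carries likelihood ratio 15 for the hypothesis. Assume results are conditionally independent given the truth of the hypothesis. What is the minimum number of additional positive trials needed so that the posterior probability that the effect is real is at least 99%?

Prior odds = 27/173.
Bayes factor of the evidence already in hand = 20.
Odds after that evidence = (27/173) × 20 = 540/173.
Target odds = 0.99/0.01 = 99.
Need 15ⁿ ≥ 99 ÷ (540/173) = 1903/60.
15¹ = 15 falls short of 1903/60 but 15² = 225 reaches it, so n = 2.

2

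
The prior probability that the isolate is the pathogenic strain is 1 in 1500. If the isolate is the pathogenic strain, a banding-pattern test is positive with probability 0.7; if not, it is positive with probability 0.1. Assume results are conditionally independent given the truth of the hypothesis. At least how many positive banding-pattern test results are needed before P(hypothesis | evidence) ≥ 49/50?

Prior odds = (1/1500)/(1499/1500) = 1/1499.
Likelihood ratio of a positive = 0.7/0.1 = 7.
Target odds: 0.98 ÷ 0.02 = 49.
Require 7ⁿ ≥ 49 ÷ (1/1499) = 73451.
7⁵ = 16807 falls short of 73451 but 7⁶ = 117649 reaches it, so n = 6.

6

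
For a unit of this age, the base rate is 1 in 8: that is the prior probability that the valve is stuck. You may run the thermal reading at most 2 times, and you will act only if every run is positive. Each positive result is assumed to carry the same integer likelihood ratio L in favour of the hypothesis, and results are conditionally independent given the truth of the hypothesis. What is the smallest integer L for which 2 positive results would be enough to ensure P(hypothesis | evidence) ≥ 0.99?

Prior odds = 0.125/0.875 = 1/7.
Target odds = 0.99/0.01 = 99.
Need L² ≥ 99 ÷ (1/7) = 693.
26² = 676 < 693 ≤ 729 = 27², so L = 27.

27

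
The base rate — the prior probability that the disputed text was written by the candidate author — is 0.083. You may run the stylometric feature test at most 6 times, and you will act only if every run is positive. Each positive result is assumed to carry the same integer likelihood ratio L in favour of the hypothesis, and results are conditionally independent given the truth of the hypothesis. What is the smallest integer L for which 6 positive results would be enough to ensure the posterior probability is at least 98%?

Prior odds = 0.083/0.917 = 83/917.
Target odds = 0.98/0.02 = 49.
Need L⁶ ≥ 49 ÷ (83/917) = 44933/83.
2⁶ = 64 < 44933/83 ≤ 729 = 3⁶, so L = 3.

3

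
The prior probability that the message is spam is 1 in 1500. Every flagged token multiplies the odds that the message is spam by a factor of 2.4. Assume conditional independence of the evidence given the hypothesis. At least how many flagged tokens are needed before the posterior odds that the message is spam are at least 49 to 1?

13

Prior odds: (1/1500) ÷ (1499/1500) = 1/1499.
Likelihood ratio per flagged token = 2.4.
Target odds = 49.
Require 2.4ⁿ ≥ 49 ÷ (1/1499) = 73451.
2.4¹² ≈36520.3 falls short of 73451 but 2.4¹³ ≈87648.8 reaches it, so n = 13.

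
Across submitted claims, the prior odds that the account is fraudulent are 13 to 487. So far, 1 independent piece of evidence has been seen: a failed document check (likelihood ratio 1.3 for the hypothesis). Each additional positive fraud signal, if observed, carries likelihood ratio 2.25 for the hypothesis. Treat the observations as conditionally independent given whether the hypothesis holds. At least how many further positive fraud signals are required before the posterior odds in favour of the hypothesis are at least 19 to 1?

Prior odds = 13/487.
Bayes factor of the evidence already in hand = 1.3.
Odds after that evidence = (13/487) × 1.3 = 169/4870.
Target odds = 19.
Need 2.25ⁿ ≥ 19 ÷ (169/4870) = 92530/169.
2.25⁷ = 4782969/16384 falls short of 92530/169 but 2.25⁸ = 43046721/65536 reaches it, so n = 8.

8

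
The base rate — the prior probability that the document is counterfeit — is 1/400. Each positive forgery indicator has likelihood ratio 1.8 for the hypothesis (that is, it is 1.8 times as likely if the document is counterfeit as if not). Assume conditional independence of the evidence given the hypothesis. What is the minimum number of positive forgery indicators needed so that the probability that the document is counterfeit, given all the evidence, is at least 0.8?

Prior odds = 0.0025/0.9975 = 1/399.
Likelihood ratio per positive forgery indicator = 1.8.
Target odds: 0.8 ÷ 0.2 = 4.
Require 1.8ⁿ ≥ 4 ÷ (1/399) = 1596.
1.8¹² ≈1156.83 falls short of 1596 but 1.8¹³ ≈2082.3 reaches it, so n = 13.

13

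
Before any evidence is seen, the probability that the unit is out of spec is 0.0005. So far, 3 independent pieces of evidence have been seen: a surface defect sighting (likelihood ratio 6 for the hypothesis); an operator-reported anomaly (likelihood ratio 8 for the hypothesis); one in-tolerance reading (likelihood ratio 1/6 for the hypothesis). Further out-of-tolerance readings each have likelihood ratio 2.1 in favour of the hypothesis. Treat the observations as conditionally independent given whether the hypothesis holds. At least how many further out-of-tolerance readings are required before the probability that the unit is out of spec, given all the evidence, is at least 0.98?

13

Prior odds = 0.0005/0.9995 = 1/1999.
Combined Bayes factor of the evidence already in hand = 6 × 8 × (1/6) = 8.
Odds after that evidence = (1/1999) × 8 = 8/1999.
Target odds = 0.98/0.02 = 49.
Need 2.1ⁿ ≥ 49 ÷ (8/1999) = 12243.875.
2.1¹² ≈7355.83 falls short of 12243.875 but 2.1¹³ ≈15447.2 reaches it, so n = 13.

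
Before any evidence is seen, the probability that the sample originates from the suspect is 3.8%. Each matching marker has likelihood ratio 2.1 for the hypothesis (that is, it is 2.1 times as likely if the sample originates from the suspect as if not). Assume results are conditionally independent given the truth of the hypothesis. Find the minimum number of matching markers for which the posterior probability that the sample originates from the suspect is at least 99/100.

11

Prior odds: 0.038 ÷ 0.962 = 19/481.
Likelihood ratio per matching marker = 2.1.
Target posterior odds = 0.99/0.01 = 99.
Need (19/481) × 2.1ⁿ ≥ 99, i.e. 2.1ⁿ ≥ 47619/19.
2.1¹⁰ ≈1667.99 falls short of 47619/19 but 2.1¹¹ ≈3502.78 reaches it, so n = 11.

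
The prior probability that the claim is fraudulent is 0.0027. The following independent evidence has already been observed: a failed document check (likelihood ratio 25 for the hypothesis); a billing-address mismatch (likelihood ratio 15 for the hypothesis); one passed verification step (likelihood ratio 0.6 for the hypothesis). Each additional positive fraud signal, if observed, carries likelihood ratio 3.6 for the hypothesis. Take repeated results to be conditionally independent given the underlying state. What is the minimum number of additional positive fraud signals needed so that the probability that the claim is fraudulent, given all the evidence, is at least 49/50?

Prior odds = 0.0027/0.9973 = 27/9973.
Combined Bayes factor of the evidence already in hand = 25 × 15 × 0.6 = 225.
Odds after that evidence = (27/9973) × 225 = 6075/9973.
Target odds = 0.98/0.02 = 49.
Need 3.6ⁿ ≥ 49 ÷ (6075/9973) = 488677/6075.
3.6³ = 46.656 falls short of 488677/6075 but 3.6⁴ = 167.9616 reaches it, so n = 4.

4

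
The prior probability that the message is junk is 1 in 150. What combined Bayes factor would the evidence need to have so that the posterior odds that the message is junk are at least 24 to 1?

Prior odds = (1/150)/(149/150) = 1/149.
Target odds = 24.
Required Bayes factor = 24 ÷ (1/149) = 3576.

3576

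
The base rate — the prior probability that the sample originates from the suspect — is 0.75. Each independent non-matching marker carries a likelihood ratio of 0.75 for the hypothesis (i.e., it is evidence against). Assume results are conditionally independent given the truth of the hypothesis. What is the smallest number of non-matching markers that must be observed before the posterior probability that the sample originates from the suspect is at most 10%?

Prior odds: 0.75 ÷ 0.25 = 3.
Likelihood ratio per non-matching marker = 0.75.
Target posterior odds = 0.1/0.9 = 1/9.
Need 3 × 0.75ⁿ ≤ 1/9, i.e. 0.75ⁿ ≤ 1/27.
0.75¹¹ = 177147/4194304 is still above 1/27 but 0.75¹² = 531441/16777216 is at or below it, so n = 12.

12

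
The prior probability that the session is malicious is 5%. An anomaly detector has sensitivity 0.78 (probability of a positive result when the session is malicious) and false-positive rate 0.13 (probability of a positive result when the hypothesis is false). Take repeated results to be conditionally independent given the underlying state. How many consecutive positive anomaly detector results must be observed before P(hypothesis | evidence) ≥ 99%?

5

Prior odds: 0.05 ÷ 0.95 = 1/19.
Likelihood ratio of a positive result = 0.78/0.13 = 6.
Target posterior odds = 0.99/0.01 = 99.
Require 6ⁿ ≥ 99 ÷ (1/19) = 1881.
6⁴ = 1296 falls short of 1881 but 6⁵ = 7776 reaches it, so n = 5.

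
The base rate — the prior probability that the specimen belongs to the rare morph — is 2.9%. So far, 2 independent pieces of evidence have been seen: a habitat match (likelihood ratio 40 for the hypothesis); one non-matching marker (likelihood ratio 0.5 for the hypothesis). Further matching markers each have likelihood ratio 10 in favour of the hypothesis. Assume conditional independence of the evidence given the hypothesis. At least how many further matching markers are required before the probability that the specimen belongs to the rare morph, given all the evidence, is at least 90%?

2

Prior odds = 0.029/0.971 = 29/971.
Combined Bayes factor of the evidence already in hand = 40 × 0.5 = 20.
Odds after that evidence = (29/971) × 20 = 580/971.
Target odds = 0.9/0.1 = 9.
Need 10ⁿ ≥ 9 ÷ (580/971) = 8739/580.
10¹ = 10 falls short of 8739/580 but 10² = 100 reaches it, so n = 2.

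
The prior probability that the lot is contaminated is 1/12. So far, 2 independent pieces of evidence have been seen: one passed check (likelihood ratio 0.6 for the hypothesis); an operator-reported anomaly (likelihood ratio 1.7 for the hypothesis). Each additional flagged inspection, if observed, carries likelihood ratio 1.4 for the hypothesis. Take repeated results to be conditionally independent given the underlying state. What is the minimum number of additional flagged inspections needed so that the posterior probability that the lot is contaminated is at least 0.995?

23

Prior odds = (1/12)/(11/12) = 1/11.
Combined Bayes factor of the evidence already in hand = 0.6 × 1.7 = 1.02.
Odds after that evidence = (1/11) × 1.02 = 51/550.
Target odds = 0.995/0.005 = 199.
Need 1.4ⁿ ≥ 199 ÷ (51/550) = 109450/51.
1.4²² ≈1639.9 falls short of 109450/51 but 1.4²³ ≈2295.86 reaches it, so n = 23.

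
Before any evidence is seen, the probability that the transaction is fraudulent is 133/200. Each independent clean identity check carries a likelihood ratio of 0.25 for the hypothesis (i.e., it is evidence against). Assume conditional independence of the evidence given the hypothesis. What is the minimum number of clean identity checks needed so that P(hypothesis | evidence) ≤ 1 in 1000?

Prior odds: 0.665 ÷ 0.335 = 133/67.
Likelihood ratio per clean identity check = 0.25.
Target odds: 0.001 ÷ 0.999 = 1/999.
Require 0.25ⁿ ≤ 1/999 ÷ (133/67) = 67/132867.
0.25⁵ = 1/1024 is still above 67/132867 but 0.25⁶ = 1/4096 is at or below it, so n = 6.

6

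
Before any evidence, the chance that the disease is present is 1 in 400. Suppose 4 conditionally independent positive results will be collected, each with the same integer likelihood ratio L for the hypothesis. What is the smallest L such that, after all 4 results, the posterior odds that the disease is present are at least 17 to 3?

Prior odds = 0.0025/0.9975 = 1/399.
Target odds = 17/3.
Need L⁴ ≥ 17/3 ÷ (1/399) = 2261.
6⁴ = 1296 < 2261 ≤ 2401 = 7⁴, so L = 7.

7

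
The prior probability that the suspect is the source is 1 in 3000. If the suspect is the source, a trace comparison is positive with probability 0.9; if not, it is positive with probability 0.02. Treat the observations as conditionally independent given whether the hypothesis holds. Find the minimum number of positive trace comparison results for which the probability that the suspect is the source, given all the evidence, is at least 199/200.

4

Prior odds: (1/3000) ÷ (2999/3000) = 1/2999.
Likelihood ratio of a positive = 0.9/0.02 = 45.
Target posterior odds = 0.995/0.005 = 199.
Require 45ⁿ ≥ 199 ÷ (1/2999) = 596801.
45³ = 91125 falls short of 596801 but 45⁴ = 4100625 reaches it, so n = 4.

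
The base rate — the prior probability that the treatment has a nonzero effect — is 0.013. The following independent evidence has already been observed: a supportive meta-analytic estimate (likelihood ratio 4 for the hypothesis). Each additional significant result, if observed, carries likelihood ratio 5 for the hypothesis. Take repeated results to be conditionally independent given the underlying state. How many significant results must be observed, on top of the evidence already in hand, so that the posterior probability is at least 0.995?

6

Prior odds = 0.013/0.987 = 13/987.
Bayes factor of the evidence already in hand = 4.
Odds after that evidence = (13/987) × 4 = 52/987.
Target odds = 0.995/0.005 = 199.
Need 5ⁿ ≥ 199 ÷ (52/987) = 196413/52.
5⁵ = 3125 falls short of 196413/52 but 5⁶ = 15625 reaches it, so n = 6.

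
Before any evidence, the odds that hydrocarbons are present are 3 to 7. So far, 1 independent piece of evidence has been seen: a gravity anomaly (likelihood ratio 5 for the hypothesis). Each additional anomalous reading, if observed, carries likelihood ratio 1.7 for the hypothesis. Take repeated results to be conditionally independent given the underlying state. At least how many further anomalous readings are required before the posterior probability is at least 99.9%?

12

Prior odds = 3/7.
Bayes factor of the evidence already in hand = 5.
Odds after that evidence = (3/7) × 5 = 15/7.
Target odds = 0.999/0.001 = 999.
Need 1.7ⁿ ≥ 999 ÷ (15/7) = 466.2.
1.7¹¹ ≈342.719 falls short of 466.2 but 1.7¹² ≈582.622 reaches it, so n = 12.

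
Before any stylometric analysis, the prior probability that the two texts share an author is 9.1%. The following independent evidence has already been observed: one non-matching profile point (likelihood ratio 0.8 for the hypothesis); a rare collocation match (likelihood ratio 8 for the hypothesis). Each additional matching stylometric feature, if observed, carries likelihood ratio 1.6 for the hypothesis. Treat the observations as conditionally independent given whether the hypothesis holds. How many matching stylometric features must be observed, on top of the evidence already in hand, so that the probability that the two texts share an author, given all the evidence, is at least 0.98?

10

Prior odds = 0.091/0.909 = 91/909.
Combined Bayes factor of the evidence already in hand = 0.8 × 8 = 6.4.
Odds after that evidence = (91/909) × 6.4 = 2912/4545.
Target odds = 0.98/0.02 = 49.
Need 1.6ⁿ ≥ 49 ÷ (2912/4545) = 31815/416.
1.6⁹ = 134217728/1953125 falls short of 31815/416 but 1.6¹⁰ ≈109.951 reaches it, so n = 10.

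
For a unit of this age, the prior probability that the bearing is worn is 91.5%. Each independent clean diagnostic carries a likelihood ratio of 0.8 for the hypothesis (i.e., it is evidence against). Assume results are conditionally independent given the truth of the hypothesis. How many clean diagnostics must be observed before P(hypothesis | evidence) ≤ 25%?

16

Prior odds = 0.915/0.085 = 183/17.
Likelihood ratio per clean diagnostic = 0.8.
Target odds: 0.25 ÷ 0.75 = 1/3.
Require 0.8ⁿ ≤ 1/3 ÷ (183/17) = 17/549.
0.8¹⁵ ≈0.0351844 is still above 17/549 but 0.8¹⁶ ≈0.0281475 is at or below it, so n = 16.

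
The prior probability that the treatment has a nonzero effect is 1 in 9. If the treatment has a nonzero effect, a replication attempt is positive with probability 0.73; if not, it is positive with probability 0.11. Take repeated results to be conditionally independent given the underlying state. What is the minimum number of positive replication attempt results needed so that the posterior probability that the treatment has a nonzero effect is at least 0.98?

Prior odds = (1/9)/(8/9) = 0.125.
Likelihood ratio of a positive = 0.73/0.11 = 73/11.
Target odds: 0.98 ÷ 0.02 = 49.
Need 0.125 × (73/11)ⁿ ≥ 49, i.e. (73/11)ⁿ ≥ 392.
(73/11)³ = 389017/1331 falls short of 392 but (73/11)⁴ = 28398241/14641 reaches it, so n = 4.

4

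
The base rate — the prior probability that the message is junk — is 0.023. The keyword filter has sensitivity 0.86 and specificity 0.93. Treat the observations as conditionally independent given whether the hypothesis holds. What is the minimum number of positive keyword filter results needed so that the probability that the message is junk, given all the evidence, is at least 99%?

4

Prior odds: 0.023 ÷ 0.977 = 23/977.
False-positive rate = 1 − 0.93 = 0.07; likelihood ratio of a positive = 0.86/0.07 = 86/7.
Target posterior odds = 0.99/0.01 = 99.
Need (23/977) × (86/7)ⁿ ≥ 99, i.e. (86/7)ⁿ ≥ 96723/23.
(86/7)³ = 636056/343 falls short of 96723/23 but (86/7)⁴ = 54700816/2401 reaches it, so n = 4.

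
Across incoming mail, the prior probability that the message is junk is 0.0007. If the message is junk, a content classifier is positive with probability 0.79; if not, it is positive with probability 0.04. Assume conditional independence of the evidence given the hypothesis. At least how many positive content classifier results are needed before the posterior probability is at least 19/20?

4

Prior odds = 0.0007/0.9993 = 7/9993.
Likelihood ratio of a positive = 0.79/0.04 = 19.75.
Target odds: 0.95 ÷ 0.05 = 19.
Require 19.75ⁿ ≥ 19 ÷ (7/9993) = 189867/7.
19.75³ = 7703.734375 falls short of 189867/7 but 19.75⁴ = 38950081/256 reaches it, so n = 4.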